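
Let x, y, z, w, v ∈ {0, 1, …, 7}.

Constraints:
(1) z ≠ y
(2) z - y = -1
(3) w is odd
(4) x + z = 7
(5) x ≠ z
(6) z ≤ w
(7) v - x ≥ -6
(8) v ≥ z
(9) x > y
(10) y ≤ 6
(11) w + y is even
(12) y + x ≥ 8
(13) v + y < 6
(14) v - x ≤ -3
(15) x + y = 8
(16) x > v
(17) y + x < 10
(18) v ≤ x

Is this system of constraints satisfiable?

Try x = 5, y = 3, z = 2, w = 5, v = 2.
Check constraint 2: z - y = -1; constraint 4: x + z = 7; constraint 7: v - x = -3. The remaining constraints are straightforward to verify.

Satisfiable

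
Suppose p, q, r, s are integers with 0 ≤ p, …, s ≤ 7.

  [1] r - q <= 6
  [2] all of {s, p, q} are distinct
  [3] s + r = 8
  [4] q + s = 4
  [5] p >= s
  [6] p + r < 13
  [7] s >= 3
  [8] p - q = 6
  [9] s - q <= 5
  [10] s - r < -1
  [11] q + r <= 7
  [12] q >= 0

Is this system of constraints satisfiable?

The assignment p = 7, q = 1, r = 5, s = 3 works:
  constraint 1 holds since r - q = 4.
  constraint 3 holds since s + r = 8.
The rest check out directly.

Satisfiable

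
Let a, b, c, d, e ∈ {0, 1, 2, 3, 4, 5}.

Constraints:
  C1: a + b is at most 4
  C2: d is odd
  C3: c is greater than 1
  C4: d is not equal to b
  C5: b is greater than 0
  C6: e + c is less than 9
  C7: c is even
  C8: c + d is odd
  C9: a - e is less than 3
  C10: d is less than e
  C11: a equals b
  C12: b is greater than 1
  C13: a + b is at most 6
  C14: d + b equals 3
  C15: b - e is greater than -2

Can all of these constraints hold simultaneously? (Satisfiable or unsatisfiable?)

Satisfiable

Try a = 2, b = 2, c = 4, d = 1, e = 2.
Check constraint 1: a + b = 4; constraint 6: e + c = 6. The remaining constraints are straightforward to verify.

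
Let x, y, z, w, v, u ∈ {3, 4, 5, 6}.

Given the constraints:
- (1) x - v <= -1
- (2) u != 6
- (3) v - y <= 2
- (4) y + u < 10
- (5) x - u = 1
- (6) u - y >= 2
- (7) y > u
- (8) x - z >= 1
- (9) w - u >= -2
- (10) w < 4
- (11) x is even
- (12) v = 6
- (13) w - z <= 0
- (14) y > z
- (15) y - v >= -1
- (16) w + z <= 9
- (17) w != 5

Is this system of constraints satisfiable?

Unsatisfiable

Constraints 1, 6, 8, 9, 13, and 15 give y − v ≥ -1, v − x ≥ 1, x − z ≥ 1, z − w ≥ 0, w − u ≥ -2, u − y ≥ 2.
Adding all 6 inequalities: the left sides telescope to 0, and the right sides sum to (-1) + 1 + 1 + 0 + (-2) + 2 = 1. So 0 ≥ 1, which is false.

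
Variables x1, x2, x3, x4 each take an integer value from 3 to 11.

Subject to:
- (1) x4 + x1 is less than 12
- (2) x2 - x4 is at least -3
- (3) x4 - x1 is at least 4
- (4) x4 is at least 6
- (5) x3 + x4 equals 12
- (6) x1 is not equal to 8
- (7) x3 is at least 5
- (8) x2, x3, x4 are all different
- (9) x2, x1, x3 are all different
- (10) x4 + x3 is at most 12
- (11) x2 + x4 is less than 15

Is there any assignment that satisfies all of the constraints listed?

Satisfiable

Setting (x1, x2, x3, x4) = (3, 6, 5, 7) satisfies everything: constraint 1: x4 + x1 = 10; constraint 2: x2 - x4 = -1; constraint 3: x4 - x1 = 4, and the others follow.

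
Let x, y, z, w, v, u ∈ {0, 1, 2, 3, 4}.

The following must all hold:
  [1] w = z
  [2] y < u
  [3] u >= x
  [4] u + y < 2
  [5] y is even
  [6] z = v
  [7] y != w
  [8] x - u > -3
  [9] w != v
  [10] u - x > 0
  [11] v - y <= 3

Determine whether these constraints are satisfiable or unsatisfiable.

Unsatisfiable

From constraints 1 and 6, w = z = v, so w = v. But constraint 9 says w ≠ v. Contradiction.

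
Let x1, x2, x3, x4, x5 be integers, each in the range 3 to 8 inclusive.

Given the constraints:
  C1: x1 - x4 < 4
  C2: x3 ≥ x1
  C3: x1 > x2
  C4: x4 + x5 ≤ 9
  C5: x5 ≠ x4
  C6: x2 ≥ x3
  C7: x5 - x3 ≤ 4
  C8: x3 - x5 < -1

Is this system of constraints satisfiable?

Unsatisfiable

Constraints 2, 3, and 6 give x1 ≤ x3, x3 ≤ x2, x2 < x1. Chaining: x1 ≤ x3 ≤ x2 < x1, which forces x1 < x1 — impossible.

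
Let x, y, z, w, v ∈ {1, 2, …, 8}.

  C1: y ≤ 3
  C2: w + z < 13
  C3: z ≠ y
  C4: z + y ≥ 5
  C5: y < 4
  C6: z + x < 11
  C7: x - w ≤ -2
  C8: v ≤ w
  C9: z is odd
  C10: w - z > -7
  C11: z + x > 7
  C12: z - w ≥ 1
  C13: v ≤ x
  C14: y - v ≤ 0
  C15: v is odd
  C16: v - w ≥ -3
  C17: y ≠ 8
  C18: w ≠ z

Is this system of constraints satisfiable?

Take x = 1, y = 1, z = 7, w = 3, v = 1. Then constraint 2: w + z = 10; constraint 4: z + y = 8; constraint 6: z + x = 8, and every other listed constraint is also met.

Satisfiable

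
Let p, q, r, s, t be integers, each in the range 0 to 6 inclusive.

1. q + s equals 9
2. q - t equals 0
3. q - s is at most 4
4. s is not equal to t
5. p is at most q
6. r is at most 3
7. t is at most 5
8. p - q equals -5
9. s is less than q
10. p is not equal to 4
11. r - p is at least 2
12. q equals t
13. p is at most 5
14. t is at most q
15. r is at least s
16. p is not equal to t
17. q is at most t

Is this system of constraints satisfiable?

From constraints 7 and 17: q ≤ t ≤ 5. From constraints 6 and 15: s ≤ r ≤ 3. Hence q + s ≤ 8. But constraint 1 requires q + s = 9, and 9 > 8. Contradiction.

Unsatisfiable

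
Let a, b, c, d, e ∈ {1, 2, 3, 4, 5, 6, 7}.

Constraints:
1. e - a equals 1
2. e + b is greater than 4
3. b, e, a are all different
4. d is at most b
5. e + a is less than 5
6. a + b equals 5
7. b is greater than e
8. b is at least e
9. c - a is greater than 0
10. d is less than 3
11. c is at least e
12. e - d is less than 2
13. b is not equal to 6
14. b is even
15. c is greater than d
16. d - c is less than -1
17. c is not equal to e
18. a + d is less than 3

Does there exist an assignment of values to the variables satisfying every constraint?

The assignment a = 1, b = 4, c = 3, d = 1, e = 2 works:
  constraint 1 holds since e - a = 1.
  constraint 2 holds since e + b = 6.
The rest check out directly.

Satisfiable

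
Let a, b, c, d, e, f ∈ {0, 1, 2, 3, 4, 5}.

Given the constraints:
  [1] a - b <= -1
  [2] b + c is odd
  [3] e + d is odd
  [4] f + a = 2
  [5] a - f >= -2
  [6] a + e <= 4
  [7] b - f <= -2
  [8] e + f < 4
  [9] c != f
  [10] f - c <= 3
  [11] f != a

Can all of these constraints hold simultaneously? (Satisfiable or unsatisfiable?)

Constraints 1, 5, and 7 give a − f ≥ -2, f − b ≥ 2, b − a ≥ 1.
Adding all 3 inequalities: the left sides telescope to 0, and the right sides sum to (-2) + 2 + 1 = 1. So 0 ≥ 1, which is false.

Unsatisfiable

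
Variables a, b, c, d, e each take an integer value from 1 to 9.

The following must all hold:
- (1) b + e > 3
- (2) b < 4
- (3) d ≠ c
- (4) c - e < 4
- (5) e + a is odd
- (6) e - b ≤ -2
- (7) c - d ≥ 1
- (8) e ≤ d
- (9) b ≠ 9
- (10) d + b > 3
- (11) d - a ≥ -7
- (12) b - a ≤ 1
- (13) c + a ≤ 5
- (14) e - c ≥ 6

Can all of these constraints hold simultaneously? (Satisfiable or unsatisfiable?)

Constraints 6, 7, 11, 12, and 14 give c − d ≥ 1, d − a ≥ -7, a − b ≥ -1, b − e ≥ 2, e − c ≥ 6.
Adding all 5 inequalities: the left sides telescope to 0, and the right sides sum to 1 + (-7) + (-1) + 2 + 6 = 1. So 0 ≥ 1, which is false.

Unsatisfiable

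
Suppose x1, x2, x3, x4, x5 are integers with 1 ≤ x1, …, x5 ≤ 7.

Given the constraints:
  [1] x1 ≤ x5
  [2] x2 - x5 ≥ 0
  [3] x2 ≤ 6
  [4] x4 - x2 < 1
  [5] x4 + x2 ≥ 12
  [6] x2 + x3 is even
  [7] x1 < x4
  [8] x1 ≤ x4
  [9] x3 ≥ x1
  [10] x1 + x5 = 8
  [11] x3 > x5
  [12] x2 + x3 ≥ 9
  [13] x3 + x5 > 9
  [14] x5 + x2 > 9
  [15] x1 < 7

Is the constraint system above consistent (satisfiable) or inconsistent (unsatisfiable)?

The assignment x1 = 4, x2 = 6, x3 = 6, x4 = 6, x5 = 4 works:
  constraint 2 holds since x2 - x5 = 2.
  constraint 4 holds since x4 - x2 = 0.
The rest check out directly.

Satisfiable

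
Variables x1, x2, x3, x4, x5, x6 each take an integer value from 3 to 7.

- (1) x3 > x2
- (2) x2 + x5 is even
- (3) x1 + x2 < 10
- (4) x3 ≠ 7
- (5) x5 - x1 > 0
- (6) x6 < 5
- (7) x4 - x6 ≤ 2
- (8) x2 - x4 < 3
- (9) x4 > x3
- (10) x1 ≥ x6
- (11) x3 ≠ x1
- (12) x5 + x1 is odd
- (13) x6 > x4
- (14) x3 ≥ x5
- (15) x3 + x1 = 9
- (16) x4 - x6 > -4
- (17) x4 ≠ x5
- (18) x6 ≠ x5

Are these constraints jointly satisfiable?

Constraints 5, 9, 10, 13, and 14 give x5 ≤ x3, x3 < x4, x4 < x6, x6 ≤ x1, x1 < x5. Chaining: x5 ≤ x3 < x4 < x6 ≤ x1 < x5, which forces x5 < x5 — impossible.

Unsatisfiable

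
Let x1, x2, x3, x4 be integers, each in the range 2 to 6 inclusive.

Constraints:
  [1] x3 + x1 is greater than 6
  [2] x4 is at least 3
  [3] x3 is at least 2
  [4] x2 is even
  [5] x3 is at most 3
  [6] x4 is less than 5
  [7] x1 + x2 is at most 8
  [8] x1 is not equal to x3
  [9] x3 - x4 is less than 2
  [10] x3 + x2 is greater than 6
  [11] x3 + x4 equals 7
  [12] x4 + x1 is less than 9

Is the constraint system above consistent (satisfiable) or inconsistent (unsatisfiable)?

One satisfying assignment is x1 = 4, x2 = 4, x3 = 3, x4 = 4.
For the less obvious constraints — constraint 1: x3 + x1 = 7; constraint 7: x1 + x2 = 8 — and the others hold by inspection.

Satisfiable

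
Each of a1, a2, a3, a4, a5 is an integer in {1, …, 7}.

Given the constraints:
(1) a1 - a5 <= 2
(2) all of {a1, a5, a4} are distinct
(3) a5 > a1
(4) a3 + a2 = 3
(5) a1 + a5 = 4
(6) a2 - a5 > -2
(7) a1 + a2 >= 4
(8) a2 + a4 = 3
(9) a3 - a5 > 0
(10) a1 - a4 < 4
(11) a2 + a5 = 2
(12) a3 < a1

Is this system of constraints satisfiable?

Constraints 3, 9, and 12 give a3 < a1, a1 < a5, a5 < a3. Chaining: a3 < a1 < a5 < a3, which forces a3 < a3 — impossible.

Unsatisfiable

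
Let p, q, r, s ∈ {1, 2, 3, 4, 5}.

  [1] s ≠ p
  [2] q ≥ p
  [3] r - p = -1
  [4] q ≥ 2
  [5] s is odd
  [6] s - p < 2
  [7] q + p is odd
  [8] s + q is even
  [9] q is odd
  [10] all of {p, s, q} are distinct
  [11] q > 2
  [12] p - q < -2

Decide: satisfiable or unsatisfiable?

The assignment p = 2, q = 5, r = 1, s = 1 works:
  constraint 3 holds since r - p = -1.
  constraint 6 holds since s - p = -1.
  constraint 12 holds since p - q = -3.
The rest check out directly.

Satisfiable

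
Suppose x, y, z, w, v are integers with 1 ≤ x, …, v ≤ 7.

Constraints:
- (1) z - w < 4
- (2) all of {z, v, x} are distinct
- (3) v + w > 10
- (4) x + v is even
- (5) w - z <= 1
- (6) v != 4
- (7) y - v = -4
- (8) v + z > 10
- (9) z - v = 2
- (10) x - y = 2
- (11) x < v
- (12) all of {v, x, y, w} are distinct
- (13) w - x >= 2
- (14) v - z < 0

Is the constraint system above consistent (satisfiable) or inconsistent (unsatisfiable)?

Satisfiable

Try x = 3, y = 1, z = 7, w = 6, v = 5.
Check constraint 1: z - w = 1; constraint 3: v + w = 11. The remaining constraints are straightforward to verify.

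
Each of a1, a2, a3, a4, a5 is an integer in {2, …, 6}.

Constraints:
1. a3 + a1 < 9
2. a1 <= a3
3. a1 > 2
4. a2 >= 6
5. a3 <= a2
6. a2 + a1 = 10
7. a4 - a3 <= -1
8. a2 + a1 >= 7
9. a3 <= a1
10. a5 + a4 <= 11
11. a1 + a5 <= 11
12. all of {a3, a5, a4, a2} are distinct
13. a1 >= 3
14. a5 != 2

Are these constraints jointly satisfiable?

Take a1 = 4, a2 = 6, a3 = 4, a4 = 3, a5 = 5. Then constraint 1: a3 + a1 = 8; constraint 6: a2 + a1 = 10, and every other listed constraint is also met.

Satisfiable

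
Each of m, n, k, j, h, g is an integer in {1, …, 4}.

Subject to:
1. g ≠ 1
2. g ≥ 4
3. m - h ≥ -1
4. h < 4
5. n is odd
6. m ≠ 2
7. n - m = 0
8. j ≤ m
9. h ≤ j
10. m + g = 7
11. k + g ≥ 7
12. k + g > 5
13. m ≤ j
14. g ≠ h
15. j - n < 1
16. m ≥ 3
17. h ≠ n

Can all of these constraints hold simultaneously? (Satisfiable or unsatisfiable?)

Take m = 3, n = 3, k = 4, j = 3, h = 2, g = 4. Then constraint 3: m - h = 1; constraint 7: n - m = 0, and every other listed constraint is also met.

Satisfiable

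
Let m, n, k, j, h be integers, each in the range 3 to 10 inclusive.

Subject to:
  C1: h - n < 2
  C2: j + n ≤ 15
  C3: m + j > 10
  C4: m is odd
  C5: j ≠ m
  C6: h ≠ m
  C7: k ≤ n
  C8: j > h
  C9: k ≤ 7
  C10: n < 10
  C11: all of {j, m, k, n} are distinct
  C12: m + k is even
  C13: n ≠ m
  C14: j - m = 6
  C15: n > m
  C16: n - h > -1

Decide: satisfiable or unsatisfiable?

Try m = 3, n = 6, k = 5, j = 9, h = 6.
Check constraint 1: h - n = 0; constraint 2: j + n = 15; constraint 3: m + j = 12. The remaining constraints are straightforward to verify.

Satisfiable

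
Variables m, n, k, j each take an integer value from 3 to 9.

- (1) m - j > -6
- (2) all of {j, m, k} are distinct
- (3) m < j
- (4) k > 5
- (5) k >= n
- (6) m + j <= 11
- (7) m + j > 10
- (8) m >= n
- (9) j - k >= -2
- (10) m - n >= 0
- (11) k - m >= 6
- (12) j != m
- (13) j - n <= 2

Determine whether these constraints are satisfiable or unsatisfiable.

Constraints 9, 10, 11, and 13 give m − n ≥ 0, n − j ≥ -2, j − k ≥ -2, k − m ≥ 6.
Adding all 4 inequalities: the left sides telescope to 0, and the right sides sum to 0 + (-2) + (-2) + 6 = 2. So 0 ≥ 2, which is false.

Unsatisfiable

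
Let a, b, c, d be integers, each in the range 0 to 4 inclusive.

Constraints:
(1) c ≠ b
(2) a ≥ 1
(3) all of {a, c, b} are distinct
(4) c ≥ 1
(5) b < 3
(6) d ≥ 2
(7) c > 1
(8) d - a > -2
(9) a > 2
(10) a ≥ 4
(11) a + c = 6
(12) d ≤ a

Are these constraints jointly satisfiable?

Satisfiable

Take a = 4, b = 0, c = 2, d = 4. Then constraint 8: d - a = 0; constraint 11: a + c = 6, and every other listed constraint is also met.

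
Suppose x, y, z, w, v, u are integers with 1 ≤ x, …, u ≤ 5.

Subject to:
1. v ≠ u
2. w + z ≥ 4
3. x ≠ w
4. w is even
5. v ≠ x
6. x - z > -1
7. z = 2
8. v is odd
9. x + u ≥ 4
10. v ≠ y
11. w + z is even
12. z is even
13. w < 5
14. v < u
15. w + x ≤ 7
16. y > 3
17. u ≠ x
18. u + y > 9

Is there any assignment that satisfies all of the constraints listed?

The assignment x = 2, y = 5, z = 2, w = 4, v = 3, u = 5 works:
  constraint 2 holds since w + z = 6.
  constraint 6 holds since x - z = 0.
  constraint 9 holds since x + u = 7.
The rest check out directly.

Satisfiable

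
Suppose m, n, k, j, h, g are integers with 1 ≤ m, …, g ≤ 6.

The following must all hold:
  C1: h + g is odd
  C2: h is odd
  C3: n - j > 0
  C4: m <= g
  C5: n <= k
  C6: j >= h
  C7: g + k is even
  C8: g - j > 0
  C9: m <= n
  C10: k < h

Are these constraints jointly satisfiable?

Unsatisfiable

Constraints 3, 5, 6, and 10 give j < n, n ≤ k, k < h, h ≤ j. Chaining: j < n ≤ k < h ≤ j, which forces j < j — impossible.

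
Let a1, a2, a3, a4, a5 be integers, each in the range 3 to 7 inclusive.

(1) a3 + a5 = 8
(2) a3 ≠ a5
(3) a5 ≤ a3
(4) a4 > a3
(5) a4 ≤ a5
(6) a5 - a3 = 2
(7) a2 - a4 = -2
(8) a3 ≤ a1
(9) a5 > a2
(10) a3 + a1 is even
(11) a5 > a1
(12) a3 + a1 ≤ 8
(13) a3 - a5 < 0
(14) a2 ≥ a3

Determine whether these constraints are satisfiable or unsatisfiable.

Unsatisfiable

Constraints 3, 4, and 5 give a4 ≤ a5, a5 ≤ a3, a3 < a4. Chaining: a4 ≤ a5 ≤ a3 < a4, which forces a4 < a4 — impossible.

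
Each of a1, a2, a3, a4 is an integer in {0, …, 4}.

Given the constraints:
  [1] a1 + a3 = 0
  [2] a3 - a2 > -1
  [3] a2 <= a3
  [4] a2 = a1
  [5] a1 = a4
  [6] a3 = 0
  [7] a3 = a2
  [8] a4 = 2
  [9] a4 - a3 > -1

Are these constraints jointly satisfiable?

Constraint 6 fixes a3 = 0 and constraint 8 fixes a4 = 2. Constraints 4, 5, and 7 give a3 = a2 = a1 = a4, so a3 = a4. But 0 ≠ 2 — contradiction.

Unsatisfiable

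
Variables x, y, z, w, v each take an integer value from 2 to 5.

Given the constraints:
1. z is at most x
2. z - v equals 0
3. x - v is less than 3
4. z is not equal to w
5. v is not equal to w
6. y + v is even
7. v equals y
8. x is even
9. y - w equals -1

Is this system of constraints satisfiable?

One satisfying assignment is x = 4, y = 4, z = 4, w = 5, v = 4.
For the less obvious constraints — constraint 2: z - v = 0; constraint 3: x - v = 0; constraint 9: y - w = -1 — and the others hold by inspection.

Satisfiable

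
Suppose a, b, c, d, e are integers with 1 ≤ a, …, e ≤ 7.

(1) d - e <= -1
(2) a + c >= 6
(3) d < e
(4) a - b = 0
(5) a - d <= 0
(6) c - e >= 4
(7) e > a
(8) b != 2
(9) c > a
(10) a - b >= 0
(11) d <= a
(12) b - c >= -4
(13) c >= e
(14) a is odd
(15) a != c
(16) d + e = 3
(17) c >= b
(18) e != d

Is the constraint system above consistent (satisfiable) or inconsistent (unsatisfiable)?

Constraints 1, 5, 6, 10, and 12 give c − e ≥ 4, e − d ≥ 1, d − a ≥ 0, a − b ≥ 0, b − c ≥ -4.
Adding all 5 inequalities: the left sides telescope to 0, and the right sides sum to 4 + 1 + 0 + 0 + (-4) = 1. So 0 ≥ 1, which is false.

Unsatisfiable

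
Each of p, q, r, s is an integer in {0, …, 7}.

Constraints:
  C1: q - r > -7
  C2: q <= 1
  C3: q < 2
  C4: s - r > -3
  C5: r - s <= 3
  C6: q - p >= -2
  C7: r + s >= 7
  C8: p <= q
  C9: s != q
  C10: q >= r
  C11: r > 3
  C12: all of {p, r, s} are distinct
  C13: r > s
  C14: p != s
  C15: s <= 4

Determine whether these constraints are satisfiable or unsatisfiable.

Unsatisfiable

From constraints 2 and 10: r ≤ q ≤ 1. From constraint 15: s ≤ 4. Hence r + s ≤ 5. But constraint 7 requires r + s ≥ 7, and 7 > 5. Contradiction.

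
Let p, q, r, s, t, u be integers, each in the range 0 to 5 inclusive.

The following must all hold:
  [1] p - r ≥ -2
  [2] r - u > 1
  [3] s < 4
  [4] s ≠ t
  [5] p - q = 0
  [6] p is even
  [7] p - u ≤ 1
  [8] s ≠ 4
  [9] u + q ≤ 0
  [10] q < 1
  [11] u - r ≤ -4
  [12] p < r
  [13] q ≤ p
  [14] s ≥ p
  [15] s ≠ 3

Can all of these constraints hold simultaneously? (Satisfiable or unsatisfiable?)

Unsatisfiable

Constraints 1, 7, and 11 give p − r ≥ -2, r − u ≥ 4, u − p ≥ -1.
Adding all 3 inequalities: the left sides telescope to 0, and the right sides sum to (-2) + 4 + (-1) = 1. So 0 ≥ 1, which is false.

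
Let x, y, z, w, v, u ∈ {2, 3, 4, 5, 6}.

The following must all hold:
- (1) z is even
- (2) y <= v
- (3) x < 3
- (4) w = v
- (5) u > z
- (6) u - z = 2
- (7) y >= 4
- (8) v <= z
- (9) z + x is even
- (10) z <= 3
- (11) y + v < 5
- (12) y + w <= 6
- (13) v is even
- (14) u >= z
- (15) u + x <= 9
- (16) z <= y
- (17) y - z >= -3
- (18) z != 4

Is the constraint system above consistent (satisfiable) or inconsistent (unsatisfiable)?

Unsatisfiable

From constraints 2 and 7: v ≥ y and y ≥ 4, so v ≥ 4. From constraints 8 and 10: v ≤ z and z ≤ 3, so v ≤ 3. But 3 < 4, so no value of v works.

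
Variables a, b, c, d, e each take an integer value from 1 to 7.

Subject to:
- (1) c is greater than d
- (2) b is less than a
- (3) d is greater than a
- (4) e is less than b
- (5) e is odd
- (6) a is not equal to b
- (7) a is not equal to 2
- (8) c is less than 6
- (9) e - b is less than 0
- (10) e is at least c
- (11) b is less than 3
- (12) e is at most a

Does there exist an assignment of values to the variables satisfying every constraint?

Constraints 1, 2, 3, 4, and 10 give a < d, d < c, c ≤ e, e < b, b < a. Chaining: a < d < c ≤ e < b < a, which forces a < a — impossible.

Unsatisfiable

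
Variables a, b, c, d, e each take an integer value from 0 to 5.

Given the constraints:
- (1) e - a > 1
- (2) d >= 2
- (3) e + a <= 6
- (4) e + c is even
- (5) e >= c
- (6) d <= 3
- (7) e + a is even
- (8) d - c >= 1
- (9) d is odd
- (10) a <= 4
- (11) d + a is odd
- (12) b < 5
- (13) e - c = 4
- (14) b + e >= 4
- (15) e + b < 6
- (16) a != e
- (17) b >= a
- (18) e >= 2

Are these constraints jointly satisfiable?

Setting (a, b, c, d, e) = (0, 0, 0, 3, 4) satisfies everything: constraint 1: e - a = 4; constraint 3: e + a = 4, and the others follow.

Satisfiable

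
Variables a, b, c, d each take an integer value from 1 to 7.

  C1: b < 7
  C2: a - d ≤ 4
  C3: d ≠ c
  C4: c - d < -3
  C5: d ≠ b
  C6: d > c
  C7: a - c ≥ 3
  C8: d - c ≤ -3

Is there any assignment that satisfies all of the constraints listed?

Unsatisfiable

Constraints 2, 7, and 8 give a − c ≥ 3, c − d ≥ 3, d − a ≥ -4.
Adding all 3 inequalities: the left sides telescope to 0, and the right sides sum to 3 + 3 + (-4) = 2. So 0 ≥ 2, which is false.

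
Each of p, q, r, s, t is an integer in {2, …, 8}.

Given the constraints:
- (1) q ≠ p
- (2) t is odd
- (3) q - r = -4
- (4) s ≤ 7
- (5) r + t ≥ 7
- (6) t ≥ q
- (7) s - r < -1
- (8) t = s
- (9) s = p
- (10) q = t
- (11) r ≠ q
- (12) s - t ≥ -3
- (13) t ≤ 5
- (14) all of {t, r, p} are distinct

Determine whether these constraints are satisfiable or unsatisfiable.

Unsatisfiable

From constraints 8, 9, and 10, q = t = s = p, so q = p. But constraint 1 says q ≠ p. Contradiction.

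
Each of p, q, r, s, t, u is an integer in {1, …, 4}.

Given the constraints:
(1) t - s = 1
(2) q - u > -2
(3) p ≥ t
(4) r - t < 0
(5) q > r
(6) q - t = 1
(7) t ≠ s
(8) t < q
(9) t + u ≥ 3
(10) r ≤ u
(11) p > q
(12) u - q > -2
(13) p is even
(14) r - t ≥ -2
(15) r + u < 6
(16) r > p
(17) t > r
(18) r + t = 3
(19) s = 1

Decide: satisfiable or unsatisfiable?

Constraints 4, 8, 11, and 16 give r < t, t < q, q < p, p < r. Chaining: r < t < q < p < r, which forces r < r — impossible.

Unsatisfiable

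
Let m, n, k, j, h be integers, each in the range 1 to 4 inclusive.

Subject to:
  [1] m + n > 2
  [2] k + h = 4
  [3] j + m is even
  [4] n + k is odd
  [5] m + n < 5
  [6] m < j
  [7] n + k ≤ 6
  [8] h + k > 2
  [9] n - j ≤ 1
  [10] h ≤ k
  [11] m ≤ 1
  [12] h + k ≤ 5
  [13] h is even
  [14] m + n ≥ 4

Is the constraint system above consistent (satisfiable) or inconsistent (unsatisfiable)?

Satisfiable

One satisfying assignment is m = 1, n = 3, k = 2, j = 3, h = 2.
For the less obvious constraints — constraint 1: m + n = 4; constraint 2: k + h = 4; constraint 5: m + n = 4 — and the others hold by inspection.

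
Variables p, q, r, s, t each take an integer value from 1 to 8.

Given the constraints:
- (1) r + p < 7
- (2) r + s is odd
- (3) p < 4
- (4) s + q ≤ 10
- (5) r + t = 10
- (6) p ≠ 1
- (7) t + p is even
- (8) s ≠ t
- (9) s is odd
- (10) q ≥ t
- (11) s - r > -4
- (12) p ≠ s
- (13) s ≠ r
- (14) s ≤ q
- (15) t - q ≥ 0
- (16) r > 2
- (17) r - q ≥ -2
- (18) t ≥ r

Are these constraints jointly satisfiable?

Take p = 2, q = 6, r = 4, s = 1, t = 6. Then constraint 1: r + p = 6; constraint 4: s + q = 7; constraint 5: r + t = 10, and every other listed constraint is also met.

Satisfiable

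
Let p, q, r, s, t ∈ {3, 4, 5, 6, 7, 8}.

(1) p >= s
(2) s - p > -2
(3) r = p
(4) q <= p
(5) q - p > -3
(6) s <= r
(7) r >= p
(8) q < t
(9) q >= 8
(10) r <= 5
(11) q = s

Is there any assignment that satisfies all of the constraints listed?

Unsatisfiable

From constraints 4 and 9: p ≥ q and q ≥ 8, so p ≥ 8. From constraints 7 and 10: p ≤ r and r ≤ 5, so p ≤ 5. But 5 < 8, so no value of p works.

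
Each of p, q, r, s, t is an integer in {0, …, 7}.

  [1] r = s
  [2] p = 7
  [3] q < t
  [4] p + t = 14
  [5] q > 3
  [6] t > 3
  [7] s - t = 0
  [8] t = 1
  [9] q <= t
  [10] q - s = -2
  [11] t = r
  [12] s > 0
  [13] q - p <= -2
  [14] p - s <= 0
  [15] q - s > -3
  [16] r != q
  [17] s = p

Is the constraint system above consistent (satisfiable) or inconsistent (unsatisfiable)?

Unsatisfiable

Constraint 8 fixes t = 1 and constraint 2 fixes p = 7. Constraints 1, 11, and 17 give t = r = s = p, so t = p. But 1 ≠ 7 — contradiction.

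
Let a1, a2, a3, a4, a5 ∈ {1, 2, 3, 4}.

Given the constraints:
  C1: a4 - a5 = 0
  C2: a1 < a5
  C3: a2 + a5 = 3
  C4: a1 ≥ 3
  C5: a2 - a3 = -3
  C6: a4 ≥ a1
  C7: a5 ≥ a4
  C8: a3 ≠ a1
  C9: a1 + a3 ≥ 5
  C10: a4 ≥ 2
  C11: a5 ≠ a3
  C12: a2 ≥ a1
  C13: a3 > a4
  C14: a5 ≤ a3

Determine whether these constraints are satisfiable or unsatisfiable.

Unsatisfiable

From constraints 4 and 12: a2 ≥ a1 ≥ 3. From constraints 7 and 10: a5 ≥ a4 ≥ 2. Hence a2 + a5 ≥ 5. But constraint 3 requires a2 + a5 = 3, and 3 < 5. Contradiction.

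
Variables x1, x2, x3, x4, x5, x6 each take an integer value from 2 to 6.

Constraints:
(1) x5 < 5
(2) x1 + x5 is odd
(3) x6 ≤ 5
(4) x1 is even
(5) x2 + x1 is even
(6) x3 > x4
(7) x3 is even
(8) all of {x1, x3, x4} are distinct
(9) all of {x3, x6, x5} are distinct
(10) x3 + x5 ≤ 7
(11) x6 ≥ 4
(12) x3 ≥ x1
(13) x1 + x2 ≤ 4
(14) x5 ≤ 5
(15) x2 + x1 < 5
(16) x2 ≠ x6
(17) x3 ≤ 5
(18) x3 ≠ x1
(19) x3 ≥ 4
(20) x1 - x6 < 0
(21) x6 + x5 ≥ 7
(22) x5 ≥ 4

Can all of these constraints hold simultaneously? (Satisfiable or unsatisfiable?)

Constraints 3, 11, 14, 17, 19, and 22 confine each of x3, x6, x5 to the 2 values {4, 5}.
Constraint 9 requires all 3 of them to be distinct, but only 2 values are available — impossible by the pigeonhole principle.

Unsatisfiable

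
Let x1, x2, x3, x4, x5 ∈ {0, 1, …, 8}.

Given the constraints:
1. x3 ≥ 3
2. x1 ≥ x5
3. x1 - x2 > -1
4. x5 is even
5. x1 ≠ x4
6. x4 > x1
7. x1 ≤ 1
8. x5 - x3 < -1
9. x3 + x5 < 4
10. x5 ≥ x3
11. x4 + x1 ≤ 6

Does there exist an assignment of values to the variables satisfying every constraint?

Unsatisfiable

From constraints 1 and 10: x5 ≥ x3 and x3 ≥ 3, so x5 ≥ 3. From constraints 2 and 7: x5 ≤ x1 and x1 ≤ 1, so x5 ≤ 1. But 1 < 3, so no value of x5 works.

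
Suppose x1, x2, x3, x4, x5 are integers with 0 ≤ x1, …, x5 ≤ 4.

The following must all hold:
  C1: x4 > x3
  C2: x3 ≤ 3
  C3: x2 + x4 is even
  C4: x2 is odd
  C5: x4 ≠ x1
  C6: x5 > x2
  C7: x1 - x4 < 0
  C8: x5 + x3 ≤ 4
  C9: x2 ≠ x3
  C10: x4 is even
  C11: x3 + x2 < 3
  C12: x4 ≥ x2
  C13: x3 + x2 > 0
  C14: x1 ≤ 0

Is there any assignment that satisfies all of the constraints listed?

Constraint 4 makes x2 odd and constraint 10 makes x4 even, so x2 + x4 must be odd. Constraint 3 says x2 + x4 is even — contradiction.

Unsatisfiable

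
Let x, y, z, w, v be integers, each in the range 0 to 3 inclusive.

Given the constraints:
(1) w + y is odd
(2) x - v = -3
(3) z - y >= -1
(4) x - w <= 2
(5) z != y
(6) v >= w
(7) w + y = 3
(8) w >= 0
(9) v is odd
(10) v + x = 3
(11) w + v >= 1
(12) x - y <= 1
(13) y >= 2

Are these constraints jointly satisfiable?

Satisfiable

The assignment x = 0, y = 2, z = 3, w = 1, v = 3 works:
  constraint 2 holds since x - v = -3.
  constraint 3 holds since z - y = 1.
  constraint 4 holds since x - w = -1.
The rest check out directly.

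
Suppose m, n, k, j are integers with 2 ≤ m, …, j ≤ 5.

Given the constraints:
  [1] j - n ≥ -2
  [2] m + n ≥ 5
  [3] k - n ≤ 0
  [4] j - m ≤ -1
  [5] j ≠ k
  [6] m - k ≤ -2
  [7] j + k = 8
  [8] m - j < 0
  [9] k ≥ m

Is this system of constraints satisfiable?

Unsatisfiable

Constraints 1, 3, 4, and 6 give k − m ≥ 2, m − j ≥ 1, j − n ≥ -2, n − k ≥ 0.
Adding all 4 inequalities: the left sides telescope to 0, and the right sides sum to 2 + 1 + (-2) + 0 = 1. So 0 ≥ 1, which is false.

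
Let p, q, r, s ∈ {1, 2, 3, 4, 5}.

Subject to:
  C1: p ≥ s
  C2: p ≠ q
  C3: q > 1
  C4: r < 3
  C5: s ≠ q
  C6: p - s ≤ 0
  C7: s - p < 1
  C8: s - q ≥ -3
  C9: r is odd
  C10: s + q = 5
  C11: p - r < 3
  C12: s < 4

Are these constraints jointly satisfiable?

One satisfying assignment is p = 1, q = 4, r = 1, s = 1.
For the less obvious constraints — constraint 6: p - s = 0; constraint 7: s - p = 0; constraint 8: s - q = -3 — and the others hold by inspection.

Satisfiable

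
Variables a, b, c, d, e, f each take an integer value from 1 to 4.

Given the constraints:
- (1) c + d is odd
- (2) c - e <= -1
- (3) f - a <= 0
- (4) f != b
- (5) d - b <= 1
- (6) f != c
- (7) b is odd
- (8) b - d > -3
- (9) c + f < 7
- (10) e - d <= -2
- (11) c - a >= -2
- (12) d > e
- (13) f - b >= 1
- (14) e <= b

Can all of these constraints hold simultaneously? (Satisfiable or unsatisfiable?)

Constraints 2, 3, 5, 10, 11, and 13 give f − b ≥ 1, b − d ≥ -1, d − e ≥ 2, e − c ≥ 1, c − a ≥ -2, a − f ≥ 0.
Adding all 6 inequalities: the left sides telescope to 0, and the right sides sum to 1 + (-1) + 2 + 1 + (-2) + 0 = 1. So 0 ≥ 1, which is false.

Unsatisfiable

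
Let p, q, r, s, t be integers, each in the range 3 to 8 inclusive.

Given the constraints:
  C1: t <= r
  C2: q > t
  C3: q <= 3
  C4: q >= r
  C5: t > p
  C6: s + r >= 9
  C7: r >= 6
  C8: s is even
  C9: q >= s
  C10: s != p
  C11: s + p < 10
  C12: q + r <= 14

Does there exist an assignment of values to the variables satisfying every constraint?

From constraints 4 and 7: q ≥ r and r ≥ 6, so q ≥ 6. From constraint 3: q ≤ 3. But 3 < 6, so no value of q works.

Unsatisfiable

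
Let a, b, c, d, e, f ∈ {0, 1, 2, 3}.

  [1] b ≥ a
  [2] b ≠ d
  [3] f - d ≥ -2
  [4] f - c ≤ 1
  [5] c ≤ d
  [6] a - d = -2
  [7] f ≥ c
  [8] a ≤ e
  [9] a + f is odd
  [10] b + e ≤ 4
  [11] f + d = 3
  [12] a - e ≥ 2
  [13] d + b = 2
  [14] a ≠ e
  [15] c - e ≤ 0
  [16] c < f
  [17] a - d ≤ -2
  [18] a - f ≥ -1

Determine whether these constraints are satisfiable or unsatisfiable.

Unsatisfiable

Constraints 3, 4, 12, 15, and 17 give f − d ≥ -2, d − a ≥ 2, a − e ≥ 2, e − c ≥ 0, c − f ≥ -1.
Adding all 5 inequalities: the left sides telescope to 0, and the right sides sum to (-2) + 2 + 2 + 0 + (-1) = 1. So 0 ≥ 1, which is false.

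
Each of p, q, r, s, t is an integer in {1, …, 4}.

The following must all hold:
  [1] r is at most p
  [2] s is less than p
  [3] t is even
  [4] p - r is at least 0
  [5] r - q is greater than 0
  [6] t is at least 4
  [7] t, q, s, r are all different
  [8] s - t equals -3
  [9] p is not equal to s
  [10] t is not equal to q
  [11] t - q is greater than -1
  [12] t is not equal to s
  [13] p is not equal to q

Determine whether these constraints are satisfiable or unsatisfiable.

One satisfying assignment is p = 3, q = 2, r = 3, s = 1, t = 4.
For the less obvious constraints — constraint 4: p - r = 0; constraint 5: r - q = 1; constraint 8: s - t = -3 — and the others hold by inspection.

Satisfiable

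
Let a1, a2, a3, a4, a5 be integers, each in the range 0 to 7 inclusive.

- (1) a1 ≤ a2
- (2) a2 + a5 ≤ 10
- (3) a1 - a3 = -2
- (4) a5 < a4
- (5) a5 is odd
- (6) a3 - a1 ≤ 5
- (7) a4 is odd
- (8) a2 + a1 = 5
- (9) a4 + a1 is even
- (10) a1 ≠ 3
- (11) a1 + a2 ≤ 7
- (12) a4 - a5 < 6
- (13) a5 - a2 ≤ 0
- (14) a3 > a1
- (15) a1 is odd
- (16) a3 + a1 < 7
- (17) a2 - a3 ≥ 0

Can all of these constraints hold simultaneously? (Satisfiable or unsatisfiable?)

Setting (a1, a2, a3, a4, a5) = (1, 4, 3, 7, 3) satisfies everything: constraint 2: a2 + a5 = 7; constraint 3: a1 - a3 = -2; constraint 6: a3 - a1 = 2, and the others follow.

Satisfiable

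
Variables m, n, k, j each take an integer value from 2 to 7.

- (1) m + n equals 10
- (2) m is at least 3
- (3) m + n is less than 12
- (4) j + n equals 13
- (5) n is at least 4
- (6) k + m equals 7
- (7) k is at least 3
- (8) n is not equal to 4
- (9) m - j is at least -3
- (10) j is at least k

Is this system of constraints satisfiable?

One satisfying assignment is m = 3, n = 7, k = 4, j = 6.
For the less obvious constraints — constraint 1: m + n = 10; constraint 3: m + n = 10; constraint 4: j + n = 13 — and the others hold by inspection.

Satisfiable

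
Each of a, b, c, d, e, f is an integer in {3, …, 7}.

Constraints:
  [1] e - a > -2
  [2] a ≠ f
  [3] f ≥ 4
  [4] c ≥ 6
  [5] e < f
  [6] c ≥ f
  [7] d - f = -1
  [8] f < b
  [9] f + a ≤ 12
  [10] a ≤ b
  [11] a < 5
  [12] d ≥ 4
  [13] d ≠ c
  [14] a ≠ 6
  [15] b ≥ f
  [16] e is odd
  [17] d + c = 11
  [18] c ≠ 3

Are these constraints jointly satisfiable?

Satisfiable

Setting (a, b, c, d, e, f) = (4, 7, 6, 5, 3, 6) satisfies everything: constraint 1: e - a = -1; constraint 7: d - f = -1, and the others follow.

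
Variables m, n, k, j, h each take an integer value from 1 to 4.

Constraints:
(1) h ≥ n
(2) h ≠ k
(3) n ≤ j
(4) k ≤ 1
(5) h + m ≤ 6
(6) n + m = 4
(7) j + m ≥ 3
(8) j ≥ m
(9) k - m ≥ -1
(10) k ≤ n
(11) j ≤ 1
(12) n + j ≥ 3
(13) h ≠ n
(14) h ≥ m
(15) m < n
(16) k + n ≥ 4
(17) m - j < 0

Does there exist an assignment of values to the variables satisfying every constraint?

From constraint 4: k ≤ 1. From constraints 3 and 11: n ≤ j ≤ 1. Hence k + n ≤ 2. But constraint 16 requires k + n ≥ 4, and 4 > 2. Contradiction.

Unsatisfiable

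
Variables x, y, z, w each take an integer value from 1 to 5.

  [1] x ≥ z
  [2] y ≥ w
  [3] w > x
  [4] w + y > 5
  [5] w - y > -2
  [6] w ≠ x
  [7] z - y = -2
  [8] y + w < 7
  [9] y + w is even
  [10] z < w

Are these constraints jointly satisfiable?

One satisfying assignment is x = 1, y = 3, z = 1, w = 3.
For the less obvious constraints — constraint 4: w + y = 6; constraint 5: w - y = 0 — and the others hold by inspection.

Satisfiable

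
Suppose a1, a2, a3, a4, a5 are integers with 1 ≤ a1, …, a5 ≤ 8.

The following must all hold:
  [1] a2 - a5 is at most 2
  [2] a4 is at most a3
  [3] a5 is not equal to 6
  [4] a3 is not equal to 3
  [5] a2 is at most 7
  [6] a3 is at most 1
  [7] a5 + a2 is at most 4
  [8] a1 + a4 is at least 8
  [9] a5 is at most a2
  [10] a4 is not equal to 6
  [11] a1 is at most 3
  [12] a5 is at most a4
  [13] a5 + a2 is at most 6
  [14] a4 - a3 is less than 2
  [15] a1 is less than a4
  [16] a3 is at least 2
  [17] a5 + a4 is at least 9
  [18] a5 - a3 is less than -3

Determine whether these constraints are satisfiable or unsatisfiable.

Unsatisfiable

From constraints 5 and 9: a5 ≤ a2 ≤ 7. From constraints 2 and 6: a4 ≤ a3 ≤ 1. Hence a5 + a4 ≤ 8. But constraint 17 requires a5 + a4 ≥ 9, and 9 > 8. Contradiction.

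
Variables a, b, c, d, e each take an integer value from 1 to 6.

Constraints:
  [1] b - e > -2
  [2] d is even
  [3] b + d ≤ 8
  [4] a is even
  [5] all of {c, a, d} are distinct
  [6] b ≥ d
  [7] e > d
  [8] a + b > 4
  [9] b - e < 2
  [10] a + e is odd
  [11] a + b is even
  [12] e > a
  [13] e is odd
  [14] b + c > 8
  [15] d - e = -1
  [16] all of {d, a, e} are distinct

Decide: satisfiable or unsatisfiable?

Setting (a, b, c, d, e) = (2, 4, 5, 4, 5) satisfies everything: constraint 1: b - e = -1; constraint 3: b + d = 8, and the others follow.

Satisfiable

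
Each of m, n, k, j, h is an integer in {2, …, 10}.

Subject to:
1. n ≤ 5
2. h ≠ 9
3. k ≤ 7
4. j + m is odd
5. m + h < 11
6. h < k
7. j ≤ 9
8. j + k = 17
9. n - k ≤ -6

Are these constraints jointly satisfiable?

Unsatisfiable

From constraint 7: j ≤ 9. From constraint 3: k ≤ 7. Hence j + k ≤ 16. But constraint 8 requires j + k = 17, and 17 > 16. Contradiction.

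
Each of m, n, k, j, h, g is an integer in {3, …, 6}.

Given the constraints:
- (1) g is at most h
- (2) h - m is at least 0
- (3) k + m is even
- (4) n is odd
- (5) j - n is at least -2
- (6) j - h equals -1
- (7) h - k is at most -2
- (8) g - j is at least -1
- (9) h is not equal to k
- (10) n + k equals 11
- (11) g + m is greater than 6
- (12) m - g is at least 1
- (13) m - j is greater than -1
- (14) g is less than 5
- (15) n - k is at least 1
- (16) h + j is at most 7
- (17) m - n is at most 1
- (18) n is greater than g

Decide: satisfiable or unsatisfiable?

Constraints 2, 5, 7, 8, 12, and 15 give m − g ≥ 1, g − j ≥ -1, j − n ≥ -2, n − k ≥ 1, k − h ≥ 2, h − m ≥ 0.
Adding all 6 inequalities: the left sides telescope to 0, and the right sides sum to 1 + (-1) + (-2) + 1 + 2 + 0 = 1. So 0 ≥ 1, which is false.

Unsatisfiable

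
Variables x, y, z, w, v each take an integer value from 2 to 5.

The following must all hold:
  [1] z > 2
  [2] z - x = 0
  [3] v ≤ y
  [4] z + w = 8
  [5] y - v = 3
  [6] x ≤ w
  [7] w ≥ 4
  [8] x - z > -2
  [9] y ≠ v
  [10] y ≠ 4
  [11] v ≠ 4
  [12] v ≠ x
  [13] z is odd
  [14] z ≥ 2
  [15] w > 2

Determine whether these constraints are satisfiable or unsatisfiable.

The assignment x = 3, y = 5, z = 3, w = 5, v = 2 works:
  constraint 2 holds since z - x = 0.
  constraint 4 holds since z + w = 8.
The rest check out directly.

Satisfiable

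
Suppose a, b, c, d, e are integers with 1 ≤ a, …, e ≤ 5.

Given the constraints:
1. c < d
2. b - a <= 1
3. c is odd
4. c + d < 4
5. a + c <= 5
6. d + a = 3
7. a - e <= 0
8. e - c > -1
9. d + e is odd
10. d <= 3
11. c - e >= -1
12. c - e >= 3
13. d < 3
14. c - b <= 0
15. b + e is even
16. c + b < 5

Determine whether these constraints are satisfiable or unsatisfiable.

Constraints 2, 7, 12, and 14 give e − a ≥ 0, a − b ≥ -1, b − c ≥ 0, c − e ≥ 3.
Adding all 4 inequalities: the left sides telescope to 0, and the right sides sum to 0 + (-1) + 0 + 3 = 2. So 0 ≥ 2, which is false.

Unsatisfiable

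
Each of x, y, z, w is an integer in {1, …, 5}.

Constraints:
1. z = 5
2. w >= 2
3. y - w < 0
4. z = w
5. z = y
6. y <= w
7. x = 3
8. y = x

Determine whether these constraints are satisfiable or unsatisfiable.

Constraint 1 fixes z = 5 and constraint 7 fixes x = 3. Constraints 5 and 8 give z = y = x, so z = x. But 5 ≠ 3 — contradiction.

Unsatisfiable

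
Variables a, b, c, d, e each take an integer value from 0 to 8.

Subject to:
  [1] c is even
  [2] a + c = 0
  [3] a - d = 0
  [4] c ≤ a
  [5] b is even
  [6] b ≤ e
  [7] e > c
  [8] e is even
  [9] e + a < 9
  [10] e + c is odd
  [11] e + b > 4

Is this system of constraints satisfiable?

Unsatisfiable

Constraint 8 makes e even and constraint 1 makes c even, so e + c must be even. Constraint 10 says e + c is odd — contradiction.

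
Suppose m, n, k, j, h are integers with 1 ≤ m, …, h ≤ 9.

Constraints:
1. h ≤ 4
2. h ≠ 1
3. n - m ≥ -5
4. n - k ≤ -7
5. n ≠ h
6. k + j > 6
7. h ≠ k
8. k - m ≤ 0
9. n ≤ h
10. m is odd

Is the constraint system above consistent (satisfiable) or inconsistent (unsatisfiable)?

Unsatisfiable

Constraints 3, 4, and 8 give m − k ≥ 0, k − n ≥ 7, n − m ≥ -5.
Adding all 3 inequalities: the left sides telescope to 0, and the right sides sum to 0 + 7 + (-5) = 2. So 0 ≥ 2, which is false.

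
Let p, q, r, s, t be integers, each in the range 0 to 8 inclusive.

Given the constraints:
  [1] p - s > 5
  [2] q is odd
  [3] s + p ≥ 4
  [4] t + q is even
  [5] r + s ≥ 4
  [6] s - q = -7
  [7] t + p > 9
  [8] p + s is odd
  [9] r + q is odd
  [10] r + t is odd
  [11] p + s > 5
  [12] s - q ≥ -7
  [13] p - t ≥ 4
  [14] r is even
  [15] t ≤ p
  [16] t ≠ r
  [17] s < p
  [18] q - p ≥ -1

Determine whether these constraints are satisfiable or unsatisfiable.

Satisfiable

Try p = 7, q = 7, r = 6, s = 0, t = 3.
Check constraint 1: p - s = 7; constraint 3: s + p = 7. The remaining constraints are straightforward to verify.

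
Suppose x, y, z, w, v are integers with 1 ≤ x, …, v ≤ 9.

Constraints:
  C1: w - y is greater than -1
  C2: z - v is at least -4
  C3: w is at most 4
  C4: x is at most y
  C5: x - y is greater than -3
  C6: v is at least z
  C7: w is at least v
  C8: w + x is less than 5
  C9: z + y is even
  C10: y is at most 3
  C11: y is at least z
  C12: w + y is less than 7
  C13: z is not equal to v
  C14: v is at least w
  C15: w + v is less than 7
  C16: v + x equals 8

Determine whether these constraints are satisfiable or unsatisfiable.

From constraints 3 and 7: v ≤ w ≤ 4. From constraints 4 and 10: x ≤ y ≤ 3. Hence v + x ≤ 7. But constraint 16 requires v + x = 8, and 8 > 7. Contradiction.

Unsatisfiable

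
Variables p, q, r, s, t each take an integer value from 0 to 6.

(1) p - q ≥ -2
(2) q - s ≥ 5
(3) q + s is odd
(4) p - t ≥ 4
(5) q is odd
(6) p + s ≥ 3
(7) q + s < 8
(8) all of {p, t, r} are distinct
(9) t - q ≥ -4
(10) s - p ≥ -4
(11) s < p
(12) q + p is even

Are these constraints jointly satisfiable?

Unsatisfiable

Constraints 2, 4, 9, and 10 give t − q ≥ -4, q − s ≥ 5, s − p ≥ -4, p − t ≥ 4.
Adding all 4 inequalities: the left sides telescope to 0, and the right sides sum to (-4) + 5 + (-4) + 4 = 1. So 0 ≥ 1, which is false.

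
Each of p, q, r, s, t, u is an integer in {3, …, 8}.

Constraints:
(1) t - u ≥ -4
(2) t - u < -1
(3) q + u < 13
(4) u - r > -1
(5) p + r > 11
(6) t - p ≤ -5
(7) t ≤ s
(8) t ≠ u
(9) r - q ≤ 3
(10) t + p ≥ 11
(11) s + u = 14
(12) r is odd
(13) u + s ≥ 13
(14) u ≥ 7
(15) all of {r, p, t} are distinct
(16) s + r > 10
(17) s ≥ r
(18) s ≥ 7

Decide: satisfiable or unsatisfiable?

Satisfiable

Setting (p, q, r, s, t, u) = (8, 3, 5, 7, 3, 7) satisfies everything: constraint 1: t - u = -4; constraint 2: t - u = -4, and the others follow.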